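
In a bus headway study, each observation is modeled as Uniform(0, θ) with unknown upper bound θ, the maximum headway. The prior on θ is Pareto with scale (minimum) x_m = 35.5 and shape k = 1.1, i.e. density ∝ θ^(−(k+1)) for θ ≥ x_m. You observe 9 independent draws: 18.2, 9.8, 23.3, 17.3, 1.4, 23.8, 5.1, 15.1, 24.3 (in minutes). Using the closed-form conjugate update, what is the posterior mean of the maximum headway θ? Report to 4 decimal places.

A Pareto(scale x_m, shape k) prior on the upper bound θ of Uniform(0, θ) is conjugate: posterior is Pareto(max(x_m, max xᵢ), k + n).
Sample maximum = 24.3; prior scale x_m = 35.5 → posterior scale = max = 35.5.
Posterior shape = 1.1 + 9 = 10.1.
E[θ|data] = k·x_m/(k−1) = 10.1·35.5/9.1 = 39.4011.

39.4011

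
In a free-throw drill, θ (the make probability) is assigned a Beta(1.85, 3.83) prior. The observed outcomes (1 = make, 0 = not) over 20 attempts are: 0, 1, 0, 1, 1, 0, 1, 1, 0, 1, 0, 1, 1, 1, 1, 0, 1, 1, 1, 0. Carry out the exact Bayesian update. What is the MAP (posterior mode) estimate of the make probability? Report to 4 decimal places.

The Beta prior is conjugate to a Binomial/Bernoulli likelihood; the update adds successes to α and failures to β.
Posterior: Beta(α+k, β+n−k) = Beta(1.85+13, 3.83+7) = Beta(14.85, 10.83).
Mode of Beta(a,b) for a,b>1 is (a−1)/(a+b−2) = 13.85/23.68 = 0.5849.

0.5849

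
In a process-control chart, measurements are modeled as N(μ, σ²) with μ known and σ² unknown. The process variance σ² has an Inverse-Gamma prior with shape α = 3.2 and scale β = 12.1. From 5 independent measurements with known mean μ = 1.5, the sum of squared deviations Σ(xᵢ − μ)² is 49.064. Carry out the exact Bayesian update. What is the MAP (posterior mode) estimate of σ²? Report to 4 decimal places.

5.4675

With known mean μ and an Inverse-Gamma(α, β) prior on σ², the Normal likelihood is conjugate: posterior is Inv-Gamma(α + n/2, β + Σ(xᵢ−μ)²/2).
Posterior: Inv-Gamma(3.2 + 5/2, 12.1 + 49.064/2) = Inv-Gamma(5.70, 36.6320).
Mode = β/(α+1) = 36.6320/6.70 = 5.4675.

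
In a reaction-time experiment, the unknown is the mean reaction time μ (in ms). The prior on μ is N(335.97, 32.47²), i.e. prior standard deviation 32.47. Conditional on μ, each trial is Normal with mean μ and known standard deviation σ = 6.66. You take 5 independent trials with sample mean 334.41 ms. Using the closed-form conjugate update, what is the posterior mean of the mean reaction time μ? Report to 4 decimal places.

334.4230

For Normal data with known variance σ², a Normal(μ₀, σ₀²) prior on μ is conjugate. Posterior precision = 1/σ₀² + n/σ²; posterior mean is the precision-weighted average of μ₀ and x̄.
n·x̄ = 5·334.41 = 1672.05.
σ₀² = 32.47² = 1054.3009, σ² = 6.66² = 44.3556; σ² + n·σ₀² = 44.3556 + 5·1054.3009 = 5315.8601.
Posterior mean = (μ₀/σ₀² + n·x̄/σ²)/(1/σ₀² + n/σ²) = (σ²·μ₀ + σ₀²·n·x̄)/(σ² + n·σ₀²) = (44.3556·335.97 + 1054.3009·1672.05)/5315.8601 = 1777745.970777/5315.8601 = 334.4230.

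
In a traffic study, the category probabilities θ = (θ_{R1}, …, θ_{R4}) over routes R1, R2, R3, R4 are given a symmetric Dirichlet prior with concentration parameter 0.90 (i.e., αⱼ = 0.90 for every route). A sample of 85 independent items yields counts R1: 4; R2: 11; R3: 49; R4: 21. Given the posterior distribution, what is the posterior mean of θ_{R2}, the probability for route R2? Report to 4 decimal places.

The Dirichlet prior is conjugate to the Multinomial likelihood: each posterior αⱼ = prior αⱼ + observed count nⱼ.
Posterior concentration: (4.90, 11.90, 49.90, 21.90), total = 88.60.
E[θ_{R2}|data] = α_{R2}/Σα = 11.90/88.60 = 0.1343.

0.1343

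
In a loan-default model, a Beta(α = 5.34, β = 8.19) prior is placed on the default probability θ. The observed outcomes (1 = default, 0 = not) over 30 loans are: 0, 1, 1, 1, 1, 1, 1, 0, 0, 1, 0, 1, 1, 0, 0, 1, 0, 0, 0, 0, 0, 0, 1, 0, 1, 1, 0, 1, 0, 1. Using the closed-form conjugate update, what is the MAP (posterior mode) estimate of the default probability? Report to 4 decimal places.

The Beta prior is conjugate to a Binomial/Bernoulli likelihood; the update adds successes to α and failures to β.
Posterior: Beta(α+k, β+n−k) = Beta(5.34+15, 8.19+15) = Beta(20.34, 23.19).
Mode of Beta(a,b) for a,b>1 is (a−1)/(a+b−2) = 19.34/41.53 = 0.4657.

0.4657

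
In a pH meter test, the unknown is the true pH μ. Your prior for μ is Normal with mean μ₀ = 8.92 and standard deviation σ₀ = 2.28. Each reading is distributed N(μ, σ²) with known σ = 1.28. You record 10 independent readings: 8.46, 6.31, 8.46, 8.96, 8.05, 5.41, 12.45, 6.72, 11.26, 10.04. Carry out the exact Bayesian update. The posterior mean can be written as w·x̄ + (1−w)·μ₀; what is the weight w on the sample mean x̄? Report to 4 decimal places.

0.9694

For Normal data with known variance σ², a Normal(μ₀, σ₀²) prior on μ is conjugate. Posterior precision = 1/σ₀² + n/σ²; posterior mean is the precision-weighted average of μ₀ and x̄.
σ₀² = 2.28² = 5.1984, σ² = 1.28² = 1.6384. Prior precision 1/σ₀² = 1/5.1984; data precision n/σ² = 10/1.6384.
w = (n/σ²)/(1/σ₀² + n/σ²) = n·σ₀²/(σ² + n·σ₀²) = 10·5.1984/(1.6384 + 10·5.1984) = 51.984/53.6224 = 0.9694.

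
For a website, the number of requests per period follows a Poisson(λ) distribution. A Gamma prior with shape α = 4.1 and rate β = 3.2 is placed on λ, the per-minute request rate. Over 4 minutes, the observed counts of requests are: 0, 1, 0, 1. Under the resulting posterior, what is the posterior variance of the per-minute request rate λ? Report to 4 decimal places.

0.1177

With a Gamma(shape α, rate β) prior, the Poisson likelihood is conjugate: the posterior is Gamma(α + ΣXᵢ, β + n).
Sum of counts S = 2 over n = 4 minutes.
Posterior: Gamma(α+S, β+n) = Gamma(4.1+2, 3.2+4) = Gamma(6.1, 7.2).
Var = α/β² = 6.1/7.2² = 0.1177.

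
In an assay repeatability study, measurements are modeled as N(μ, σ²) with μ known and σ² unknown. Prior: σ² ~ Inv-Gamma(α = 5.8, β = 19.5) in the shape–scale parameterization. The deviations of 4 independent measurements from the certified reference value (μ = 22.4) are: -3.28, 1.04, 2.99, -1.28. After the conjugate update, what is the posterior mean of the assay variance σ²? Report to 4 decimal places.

With known mean μ and an Inverse-Gamma(α, β) prior on σ², the Normal likelihood is conjugate: posterior is Inv-Gamma(α + n/2, β + Σ(xᵢ−μ)²/2).
Σ(xᵢ−μ)² = (-3.28)² + (1.04)² + (2.99)² + (-1.28)² = 22.4185.
Posterior: Inv-Gamma(5.8 + 4/2, 19.5 + 22.4185/2) = Inv-Gamma(7.80, 30.70925).
E[σ²|data] = β/(α−1) = 30.70925/6.80 = 4.5161.

4.5161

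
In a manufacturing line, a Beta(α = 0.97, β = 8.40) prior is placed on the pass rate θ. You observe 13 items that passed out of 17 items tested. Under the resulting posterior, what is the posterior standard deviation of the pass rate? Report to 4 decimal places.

The Beta prior is conjugate to a Binomial/Bernoulli likelihood; the update adds successes to α and failures to β.
Posterior: Beta(α+k, β+n−k) = Beta(0.97+13, 8.40+4) = Beta(13.97, 12.40).
Var = αβ/((α+β)²(α+β+1)) = 13.97·12.40/(26.37²·27.37) = 0.00910171; SD = √0.00910171 = 0.0954.

0.0954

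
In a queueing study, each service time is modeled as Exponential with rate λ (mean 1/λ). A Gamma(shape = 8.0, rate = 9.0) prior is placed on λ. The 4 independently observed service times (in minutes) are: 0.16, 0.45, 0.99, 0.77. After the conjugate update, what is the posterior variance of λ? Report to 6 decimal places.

With a Gamma(shape α, rate β) prior on the exponential rate λ, the posterior after n observations with total T = Σxᵢ is Gamma(α+n, β+T).
Sum of observations T = 2.37 minutes; n = 4.
Posterior: Gamma(8.0+4, 9.0+2.37) = Gamma(12.0, 11.37).
Var = α/β² = 0.092824.

0.092824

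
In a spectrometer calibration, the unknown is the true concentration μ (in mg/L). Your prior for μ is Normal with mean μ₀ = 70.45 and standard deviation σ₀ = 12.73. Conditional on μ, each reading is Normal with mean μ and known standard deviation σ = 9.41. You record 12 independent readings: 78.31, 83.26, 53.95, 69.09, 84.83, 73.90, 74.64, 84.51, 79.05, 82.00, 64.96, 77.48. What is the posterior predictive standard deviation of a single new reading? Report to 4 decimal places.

For Normal data with known variance σ², a Normal(μ₀, σ₀²) prior on μ is conjugate. Posterior precision = 1/σ₀² + n/σ²; posterior mean is the precision-weighted average of μ₀ and x̄.
σ₀² = 12.73² = 162.0529, σ² = 9.41² = 88.5481; σ² + n·σ₀² = 88.5481 + 12·162.0529 = 2033.1829.
Posterior precision = 1/σ₀² + n/σ² = 1/162.0529 + 12/88.5481 = (σ² + n·σ₀²)/(σ₀²σ²) = 2033.1829/(162.0529·88.5481); posterior variance σₙ² = σ₀²σ²/(σ² + n·σ₀²) = 162.0529·88.5481/2033.1829 = 7.057642.
Predictive variance for one new observation = σₙ² + σ² = 162.0529·88.5481/2033.1829 + 88.5481 = σ²·(σ₀² + 2033.1829)/2033.1829 = 88.5481·2195.2358/2033.1829 = 95.605742; SD = √(88.5481·2195.2358/2033.1829) = 9.7778.

9.7778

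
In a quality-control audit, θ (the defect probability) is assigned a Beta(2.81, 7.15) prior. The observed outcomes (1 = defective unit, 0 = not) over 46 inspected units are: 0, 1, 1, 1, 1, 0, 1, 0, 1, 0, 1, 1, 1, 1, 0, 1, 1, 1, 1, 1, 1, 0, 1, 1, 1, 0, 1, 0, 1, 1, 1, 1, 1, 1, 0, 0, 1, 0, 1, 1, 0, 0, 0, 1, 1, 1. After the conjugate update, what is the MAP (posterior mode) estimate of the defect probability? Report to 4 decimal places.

0.6266

The Beta prior is conjugate to a Binomial/Bernoulli likelihood; the update adds successes to α and failures to β.
Posterior: Beta(α+k, β+n−k) = Beta(2.81+32, 7.15+14) = Beta(34.81, 21.15).
Mode of Beta(a,b) for a,b>1 is (a−1)/(a+b−2) = 33.81/53.96 = 0.6266.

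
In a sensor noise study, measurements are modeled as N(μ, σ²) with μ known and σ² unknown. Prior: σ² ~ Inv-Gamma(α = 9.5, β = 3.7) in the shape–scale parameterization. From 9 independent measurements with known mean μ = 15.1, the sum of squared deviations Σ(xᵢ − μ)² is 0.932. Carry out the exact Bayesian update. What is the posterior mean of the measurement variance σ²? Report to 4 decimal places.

0.3205

With known mean μ and an Inverse-Gamma(α, β) prior on σ², the Normal likelihood is conjugate: posterior is Inv-Gamma(α + n/2, β + Σ(xᵢ−μ)²/2).
Posterior: Inv-Gamma(9.5 + 9/2, 3.7 + 0.932/2) = Inv-Gamma(14.00, 4.1660).
E[σ²|data] = β/(α−1) = 4.1660/13.00 = 0.3205.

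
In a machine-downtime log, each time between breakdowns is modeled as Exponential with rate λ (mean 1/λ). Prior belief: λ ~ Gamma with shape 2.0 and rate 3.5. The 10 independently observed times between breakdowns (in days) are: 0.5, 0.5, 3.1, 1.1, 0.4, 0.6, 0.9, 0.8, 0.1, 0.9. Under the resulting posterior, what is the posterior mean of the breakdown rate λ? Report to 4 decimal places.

0.9677

With a Gamma(shape α, rate β) prior on the exponential rate λ, the posterior after n observations with total T = Σxᵢ is Gamma(α+n, β+T).
Sum of observations T = 8.9 days; n = 10.
Posterior: Gamma(2.0+10, 3.5+8.9) = Gamma(12.0, 12.4).
Posterior mean of λ = α/β = 12.0/12.4 = 0.9677.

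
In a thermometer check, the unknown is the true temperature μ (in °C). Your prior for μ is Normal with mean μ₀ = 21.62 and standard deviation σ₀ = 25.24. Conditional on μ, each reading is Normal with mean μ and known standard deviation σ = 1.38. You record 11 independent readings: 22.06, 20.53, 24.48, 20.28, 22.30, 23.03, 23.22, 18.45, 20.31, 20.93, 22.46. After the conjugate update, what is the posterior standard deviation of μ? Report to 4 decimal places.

0.4160

For Normal data with known variance σ², a Normal(μ₀, σ₀²) prior on μ is conjugate. Posterior precision = 1/σ₀² + n/σ²; posterior mean is the precision-weighted average of μ₀ and x̄.
σ₀² = 25.24² = 637.0576, σ² = 1.38² = 1.9044; σ² + n·σ₀² = 1.9044 + 11·637.0576 = 7009.538.
Posterior precision = 1/σ₀² + n/σ² = 1/637.0576 + 11/1.9044 = (σ² + n·σ₀²)/(σ₀²σ²) = 7009.538/(637.0576·1.9044); posterior variance σₙ² = σ₀²σ²/(σ² + n·σ₀²) = 637.0576·1.9044/7009.538 = 0.173080.
Posterior SD = √σₙ² = √(637.0576·1.9044/7009.538) = 0.4160.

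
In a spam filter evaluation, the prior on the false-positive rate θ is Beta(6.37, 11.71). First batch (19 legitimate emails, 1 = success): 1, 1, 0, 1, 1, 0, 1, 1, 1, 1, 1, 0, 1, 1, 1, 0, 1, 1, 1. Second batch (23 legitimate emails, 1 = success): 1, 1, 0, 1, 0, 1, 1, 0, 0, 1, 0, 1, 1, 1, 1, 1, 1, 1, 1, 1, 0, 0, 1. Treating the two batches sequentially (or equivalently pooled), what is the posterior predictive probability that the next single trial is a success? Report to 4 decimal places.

0.6220

The Beta prior is conjugate to a Binomial/Bernoulli likelihood; the update adds successes to α and failures to β.
After batch 1: Beta(6.37+15, 11.71+4) = Beta(21.37, 15.71).
After batch 2: Beta(21.37+16, 15.71+7) = Beta(37.37, 22.71).
For a single future Bernoulli trial, P(success | data) = α/(α+β) = 0.6220.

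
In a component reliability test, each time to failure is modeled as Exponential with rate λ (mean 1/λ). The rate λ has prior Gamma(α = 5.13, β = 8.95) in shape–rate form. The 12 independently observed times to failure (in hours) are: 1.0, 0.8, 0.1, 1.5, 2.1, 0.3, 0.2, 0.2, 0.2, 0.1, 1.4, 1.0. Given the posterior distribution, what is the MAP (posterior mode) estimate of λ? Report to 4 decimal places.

0.9036

With a Gamma(shape α, rate β) prior on the exponential rate λ, the posterior after n observations with total T = Σxᵢ is Gamma(α+n, β+T).
Sum of observations T = 8.9 hours; n = 12.
Posterior: Gamma(5.13+12, 8.95+8.9) = Gamma(17.13, 17.85).
Mode = (α−1)/β = 0.9036.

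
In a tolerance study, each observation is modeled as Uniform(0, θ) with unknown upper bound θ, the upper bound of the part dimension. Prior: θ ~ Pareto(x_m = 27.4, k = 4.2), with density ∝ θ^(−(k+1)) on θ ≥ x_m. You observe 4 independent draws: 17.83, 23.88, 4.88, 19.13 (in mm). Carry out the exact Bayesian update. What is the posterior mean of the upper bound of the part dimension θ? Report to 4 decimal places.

31.2056

A Pareto(scale x_m, shape k) prior on the upper bound θ of Uniform(0, θ) is conjugate: posterior is Pareto(max(x_m, max xᵢ), k + n).
Sample maximum = 23.88; prior scale x_m = 27.4 → posterior scale = max = 27.40.
Posterior shape = 4.2 + 4 = 8.2.
E[θ|data] = k·x_m/(k−1) = 8.2·27.40/7.2 = 31.2056.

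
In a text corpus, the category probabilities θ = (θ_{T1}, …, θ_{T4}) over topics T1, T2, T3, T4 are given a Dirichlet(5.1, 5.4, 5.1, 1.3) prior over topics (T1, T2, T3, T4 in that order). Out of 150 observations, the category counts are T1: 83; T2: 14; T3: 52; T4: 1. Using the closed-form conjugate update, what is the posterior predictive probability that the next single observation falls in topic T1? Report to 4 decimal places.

The Dirichlet prior is conjugate to the Multinomial likelihood: each posterior αⱼ = prior αⱼ + observed count nⱼ.
Posterior concentration: (88.1, 19.4, 57.1, 2.3), total = 166.9.
P(next = T1 | data) = α_{T1}/Σα = 0.5279.

0.5279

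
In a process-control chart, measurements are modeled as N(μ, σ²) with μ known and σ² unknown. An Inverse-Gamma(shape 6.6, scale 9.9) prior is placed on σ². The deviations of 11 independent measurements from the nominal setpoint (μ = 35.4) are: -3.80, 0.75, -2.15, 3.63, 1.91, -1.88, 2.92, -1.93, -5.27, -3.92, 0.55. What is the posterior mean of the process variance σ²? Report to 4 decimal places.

With known mean μ and an Inverse-Gamma(α, β) prior on σ², the Normal likelihood is conjugate: posterior is Inv-Gamma(α + n/2, β + Σ(xᵢ−μ)²/2).
Σ(xᵢ−μ)² = (-3.80)² + (0.75)² + (-2.15)² + (3.63)² + (1.91)² + (-1.88)² + (2.92)² + (-1.93)² + (-5.27)² + (-3.92)² + (0.55)² = 95.6775.
Posterior: Inv-Gamma(6.6 + 11/2, 9.9 + 95.6775/2) = Inv-Gamma(12.10, 57.73875).
E[σ²|data] = β/(α−1) = 57.73875/11.10 = 5.2017.

5.2017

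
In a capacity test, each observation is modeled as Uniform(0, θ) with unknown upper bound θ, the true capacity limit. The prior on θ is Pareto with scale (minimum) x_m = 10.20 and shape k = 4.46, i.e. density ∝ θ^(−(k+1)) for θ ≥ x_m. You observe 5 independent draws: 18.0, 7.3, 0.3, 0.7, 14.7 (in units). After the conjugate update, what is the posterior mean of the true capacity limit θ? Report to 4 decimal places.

A Pareto(scale x_m, shape k) prior on the upper bound θ of Uniform(0, θ) is conjugate: posterior is Pareto(max(x_m, max xᵢ), k + n).
Sample maximum = 18.0; prior scale x_m = 10.20 → posterior scale = max = 18.00.
Posterior shape = 4.46 + 5 = 9.46.
E[θ|data] = k·x_m/(k−1) = 9.46·18.00/8.46 = 20.1277.

20.1277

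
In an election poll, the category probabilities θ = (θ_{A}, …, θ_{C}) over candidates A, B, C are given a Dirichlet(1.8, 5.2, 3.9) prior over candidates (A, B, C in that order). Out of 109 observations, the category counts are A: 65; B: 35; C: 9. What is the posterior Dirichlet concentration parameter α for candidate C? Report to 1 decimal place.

12.9

The Dirichlet prior is conjugate to the Multinomial likelihood: each posterior αⱼ = prior αⱼ + observed count nⱼ.
Posterior concentration: (66.8, 40.2, 12.9), total = 119.9.
α_{C} = 3.9 + 9 = 12.9.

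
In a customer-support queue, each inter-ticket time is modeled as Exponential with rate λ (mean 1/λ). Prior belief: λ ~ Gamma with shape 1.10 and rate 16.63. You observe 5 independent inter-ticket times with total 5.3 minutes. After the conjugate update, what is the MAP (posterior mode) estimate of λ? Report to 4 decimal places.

0.2326

With a Gamma(shape α, rate β) prior on the exponential rate λ, the posterior after n observations with total T = Σxᵢ is Gamma(α+n, β+T).
Posterior: Gamma(1.10+5, 16.63+5.3) = Gamma(6.10, 21.93).
Mode = (α−1)/β = 0.2326.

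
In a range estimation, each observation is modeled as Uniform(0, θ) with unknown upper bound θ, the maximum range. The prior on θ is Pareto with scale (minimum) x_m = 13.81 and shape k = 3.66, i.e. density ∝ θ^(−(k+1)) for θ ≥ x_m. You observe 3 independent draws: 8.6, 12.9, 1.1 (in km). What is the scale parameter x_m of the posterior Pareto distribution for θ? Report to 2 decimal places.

A Pareto(scale x_m, shape k) prior on the upper bound θ of Uniform(0, θ) is conjugate: posterior is Pareto(max(x_m, max xᵢ), k + n).
Sample maximum = 12.9; prior scale x_m = 13.81 → posterior scale = max = 13.81.
Posterior shape = 3.66 + 3 = 6.66.
Posterior scale x_m = 13.81.

13.81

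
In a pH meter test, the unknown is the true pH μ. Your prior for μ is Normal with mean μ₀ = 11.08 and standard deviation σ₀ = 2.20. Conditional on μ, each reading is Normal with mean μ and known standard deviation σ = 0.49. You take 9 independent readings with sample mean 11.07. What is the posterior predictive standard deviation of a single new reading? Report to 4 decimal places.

0.5164

For Normal data with known variance σ², a Normal(μ₀, σ₀²) prior on μ is conjugate. Posterior precision = 1/σ₀² + n/σ²; posterior mean is the precision-weighted average of μ₀ and x̄.
σ₀² = 2.20² = 4.84, σ² = 0.49² = 0.2401; σ² + n·σ₀² = 0.2401 + 9·4.84 = 43.8001.
Posterior precision = 1/σ₀² + n/σ² = 1/4.84 + 9/0.2401 = (σ² + n·σ₀²)/(σ₀²σ²) = 43.8001/(4.84·0.2401); posterior variance σₙ² = σ₀²σ²/(σ² + n·σ₀²) = 4.84·0.2401/43.8001 = 0.026532.
Predictive variance for one new observation = σₙ² + σ² = 4.84·0.2401/43.8001 + 0.2401 = σ²·(σ₀² + 43.8001)/43.8001 = 0.2401·48.6401/43.8001 = 0.266632; SD = √(0.2401·48.6401/43.8001) = 0.5164.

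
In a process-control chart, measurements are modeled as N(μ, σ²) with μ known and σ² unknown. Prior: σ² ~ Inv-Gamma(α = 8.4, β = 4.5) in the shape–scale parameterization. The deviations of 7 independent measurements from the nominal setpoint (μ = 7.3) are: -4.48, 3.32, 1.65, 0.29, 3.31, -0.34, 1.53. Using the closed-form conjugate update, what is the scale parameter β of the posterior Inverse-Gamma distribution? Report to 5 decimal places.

28.15600

With known mean μ and an Inverse-Gamma(α, β) prior on σ², the Normal likelihood is conjugate: posterior is Inv-Gamma(α + n/2, β + Σ(xᵢ−μ)²/2).
Σ(xᵢ−μ)² = (-4.48)² + (3.32)² + (1.65)² + (0.29)² + (3.31)² + (-0.34)² + (1.53)² = 47.3120.
Posterior: Inv-Gamma(8.4 + 7/2, 4.5 + 47.3120/2) = Inv-Gamma(11.90, 28.15600).
Posterior β = 28.15600.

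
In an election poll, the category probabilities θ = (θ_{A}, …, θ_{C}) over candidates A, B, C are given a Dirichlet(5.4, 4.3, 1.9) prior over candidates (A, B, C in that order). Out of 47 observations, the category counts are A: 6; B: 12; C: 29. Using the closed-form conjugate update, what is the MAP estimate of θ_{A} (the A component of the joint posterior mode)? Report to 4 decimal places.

The Dirichlet prior is conjugate to the Multinomial likelihood: each posterior αⱼ = prior αⱼ + observed count nⱼ.
Posterior concentration: (11.4, 16.3, 30.9), total = 58.6.
Joint mode component: (α_{A}−1)/(Σα−K) = 10.4/55.6 = 0.1871.

0.1871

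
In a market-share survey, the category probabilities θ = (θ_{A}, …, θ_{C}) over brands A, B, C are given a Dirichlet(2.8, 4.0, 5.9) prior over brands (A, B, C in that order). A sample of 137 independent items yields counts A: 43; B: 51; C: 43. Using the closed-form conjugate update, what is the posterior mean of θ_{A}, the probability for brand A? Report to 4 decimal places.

0.3059

The Dirichlet prior is conjugate to the Multinomial likelihood: each posterior αⱼ = prior αⱼ + observed count nⱼ.
Posterior concentration: (45.8, 55.0, 48.9), total = 149.7.
E[θ_{A}|data] = α_{A}/Σα = 45.8/149.7 = 0.3059.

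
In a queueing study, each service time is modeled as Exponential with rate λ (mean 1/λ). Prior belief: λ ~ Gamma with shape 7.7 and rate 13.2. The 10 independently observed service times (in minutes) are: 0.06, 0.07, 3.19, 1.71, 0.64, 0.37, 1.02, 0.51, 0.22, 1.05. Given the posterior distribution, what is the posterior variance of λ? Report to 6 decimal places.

0.036438

With a Gamma(shape α, rate β) prior on the exponential rate λ, the posterior after n observations with total T = Σxᵢ is Gamma(α+n, β+T).
Sum of observations T = 8.84 minutes; n = 10.
Posterior: Gamma(7.7+10, 13.2+8.84) = Gamma(17.7, 22.04).
Var = α/β² = 0.036438.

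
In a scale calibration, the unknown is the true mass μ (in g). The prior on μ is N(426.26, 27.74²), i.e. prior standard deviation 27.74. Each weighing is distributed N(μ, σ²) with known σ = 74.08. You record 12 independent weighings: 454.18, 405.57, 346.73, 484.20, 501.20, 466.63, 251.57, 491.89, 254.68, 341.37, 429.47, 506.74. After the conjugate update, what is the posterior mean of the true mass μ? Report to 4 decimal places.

For Normal data with known variance σ², a Normal(μ₀, σ₀²) prior on μ is conjugate. Posterior precision = 1/σ₀² + n/σ²; posterior mean is the precision-weighted average of μ₀ and x̄.
Σxᵢ = 454.18 + 405.57 + 346.73 + 484.20 + 501.20 + 466.63 + 251.57 + 491.89 + 254.68 + 341.37 + 429.47 + 506.74 = 4934.23, so n·x̄ = 4934.23.
σ₀² = 27.74² = 769.5076, σ² = 74.08² = 5487.8464; σ² + n·σ₀² = 5487.8464 + 12·769.5076 = 14721.9376.
Posterior mean = (μ₀/σ₀² + n·x̄/σ²)/(1/σ₀² + n/σ²) = (σ²·μ₀ + σ₀²·n·x̄)/(σ² + n·σ₀²) = (5487.8464·426.26 + 769.5076·4934.23)/14721.9376 = 6136176.891612/14721.9376 = 416.8050.

416.8050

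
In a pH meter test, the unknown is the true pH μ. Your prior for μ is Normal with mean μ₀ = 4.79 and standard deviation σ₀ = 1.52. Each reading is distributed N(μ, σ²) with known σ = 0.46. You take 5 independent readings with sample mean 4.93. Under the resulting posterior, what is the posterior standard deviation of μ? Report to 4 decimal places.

0.2039

For Normal data with known variance σ², a Normal(μ₀, σ₀²) prior on μ is conjugate. Posterior precision = 1/σ₀² + n/σ²; posterior mean is the precision-weighted average of μ₀ and x̄.
σ₀² = 1.52² = 2.3104, σ² = 0.46² = 0.2116; σ² + n·σ₀² = 0.2116 + 5·2.3104 = 11.7636.
Posterior precision = 1/σ₀² + n/σ² = 1/2.3104 + 5/0.2116 = (σ² + n·σ₀²)/(σ₀²σ²) = 11.7636/(2.3104·0.2116); posterior variance σₙ² = σ₀²σ²/(σ² + n·σ₀²) = 2.3104·0.2116/11.7636 = 0.041559.
Posterior SD = √σₙ² = √(2.3104·0.2116/11.7636) = 0.2039.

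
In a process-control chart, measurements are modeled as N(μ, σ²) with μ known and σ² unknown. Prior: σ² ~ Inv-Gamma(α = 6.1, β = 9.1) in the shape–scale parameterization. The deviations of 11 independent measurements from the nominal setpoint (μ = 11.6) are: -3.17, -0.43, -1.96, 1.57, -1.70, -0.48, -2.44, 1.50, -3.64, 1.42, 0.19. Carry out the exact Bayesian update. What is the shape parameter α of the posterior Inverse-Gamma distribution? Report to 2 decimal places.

With known mean μ and an Inverse-Gamma(α, β) prior on σ², the Normal likelihood is conjugate: posterior is Inv-Gamma(α + n/2, β + Σ(xᵢ−μ)²/2).
Σ(xᵢ−μ)² = (-3.17)² + (-0.43)² + (-1.96)² + (1.57)² + (-1.70)² + (-0.48)² + (-2.44)² + (1.50)² + (-3.64)² + (1.42)² + (0.19)² = 43.1664.
Posterior: Inv-Gamma(6.1 + 11/2, 9.1 + 43.1664/2) = Inv-Gamma(11.60, 30.68320).
Posterior α = 11.60.

11.60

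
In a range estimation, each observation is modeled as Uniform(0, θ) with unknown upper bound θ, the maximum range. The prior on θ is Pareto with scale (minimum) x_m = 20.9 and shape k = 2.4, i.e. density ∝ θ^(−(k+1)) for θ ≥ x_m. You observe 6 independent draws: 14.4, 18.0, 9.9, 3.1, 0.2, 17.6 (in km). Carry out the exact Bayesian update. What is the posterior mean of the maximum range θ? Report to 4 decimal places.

23.7243

A Pareto(scale x_m, shape k) prior on the upper bound θ of Uniform(0, θ) is conjugate: posterior is Pareto(max(x_m, max xᵢ), k + n).
Sample maximum = 18.0; prior scale x_m = 20.9 → posterior scale = max = 20.9.
Posterior shape = 2.4 + 6 = 8.4.
E[θ|data] = k·x_m/(k−1) = 8.4·20.9/7.4 = 23.7243.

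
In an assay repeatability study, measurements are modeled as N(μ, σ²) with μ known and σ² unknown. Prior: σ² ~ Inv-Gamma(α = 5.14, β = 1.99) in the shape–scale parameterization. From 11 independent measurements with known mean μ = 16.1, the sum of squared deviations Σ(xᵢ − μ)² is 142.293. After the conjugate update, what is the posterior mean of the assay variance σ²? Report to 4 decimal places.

With known mean μ and an Inverse-Gamma(α, β) prior on σ², the Normal likelihood is conjugate: posterior is Inv-Gamma(α + n/2, β + Σ(xᵢ−μ)²/2).
Posterior: Inv-Gamma(5.14 + 11/2, 1.99 + 142.293/2) = Inv-Gamma(10.64, 73.1365).
E[σ²|data] = β/(α−1) = 73.1365/9.64 = 7.5868.

7.5868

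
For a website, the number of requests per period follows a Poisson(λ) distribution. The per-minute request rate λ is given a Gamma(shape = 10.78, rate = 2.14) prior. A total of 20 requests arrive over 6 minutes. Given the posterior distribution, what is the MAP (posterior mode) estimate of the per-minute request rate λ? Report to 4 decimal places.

With a Gamma(shape α, rate β) prior, the Poisson likelihood is conjugate: the posterior is Gamma(α + ΣXᵢ, β + n).
Posterior: Gamma(α+S, β+n) = Gamma(10.78+20, 2.14+6) = Gamma(30.78, 8.14).
Mode of Gamma(α,β) for α≥1 is (α−1)/β = 29.78/8.14 = 3.6585.

3.6585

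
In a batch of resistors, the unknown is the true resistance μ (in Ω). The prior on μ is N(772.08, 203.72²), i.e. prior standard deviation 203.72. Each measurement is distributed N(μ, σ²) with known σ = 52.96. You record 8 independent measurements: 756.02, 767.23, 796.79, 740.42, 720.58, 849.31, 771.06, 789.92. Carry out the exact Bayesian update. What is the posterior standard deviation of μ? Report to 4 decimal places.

For Normal data with known variance σ², a Normal(μ₀, σ₀²) prior on μ is conjugate. Posterior precision = 1/σ₀² + n/σ²; posterior mean is the precision-weighted average of μ₀ and x̄.
σ₀² = 203.72² = 41501.8384, σ² = 52.96² = 2804.7616; σ² + n·σ₀² = 2804.7616 + 8·41501.8384 = 334819.4688.
Posterior precision = 1/σ₀² + n/σ² = 1/41501.8384 + 8/2804.7616 = (σ² + n·σ₀²)/(σ₀²σ²) = 334819.4688/(41501.8384·2804.7616); posterior variance σₙ² = σ₀²σ²/(σ² + n·σ₀²) = 41501.8384·2804.7616/334819.4688 = 347.658286.
Posterior SD = √σₙ² = √(41501.8384·2804.7616/334819.4688) = 18.6456.

18.6456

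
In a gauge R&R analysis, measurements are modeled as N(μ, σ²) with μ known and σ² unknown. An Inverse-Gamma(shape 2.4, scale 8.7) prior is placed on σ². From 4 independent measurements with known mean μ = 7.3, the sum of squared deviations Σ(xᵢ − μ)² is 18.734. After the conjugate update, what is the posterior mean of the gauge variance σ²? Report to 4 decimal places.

With known mean μ and an Inverse-Gamma(α, β) prior on σ², the Normal likelihood is conjugate: posterior is Inv-Gamma(α + n/2, β + Σ(xᵢ−μ)²/2).
Posterior: Inv-Gamma(2.4 + 4/2, 8.7 + 18.734/2) = Inv-Gamma(4.40, 18.0670).
E[σ²|data] = β/(α−1) = 18.0670/3.40 = 5.3138.

5.3138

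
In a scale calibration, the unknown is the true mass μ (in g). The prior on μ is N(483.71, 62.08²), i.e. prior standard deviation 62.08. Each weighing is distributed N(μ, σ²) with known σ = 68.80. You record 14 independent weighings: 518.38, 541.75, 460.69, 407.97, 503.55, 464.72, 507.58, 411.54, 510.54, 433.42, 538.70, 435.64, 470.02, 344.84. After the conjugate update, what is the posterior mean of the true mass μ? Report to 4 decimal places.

469.0924

For Normal data with known variance σ², a Normal(μ₀, σ₀²) prior on μ is conjugate. Posterior precision = 1/σ₀² + n/σ²; posterior mean is the precision-weighted average of μ₀ and x̄.
Σxᵢ = 518.38 + 541.75 + 460.69 + 407.97 + 503.55 + 464.72 + 507.58 + 411.54 + 510.54 + 433.42 + 538.70 + 435.64 + 470.02 + 344.84 = 6549.34, so n·x̄ = 6549.34.
σ₀² = 62.08² = 3853.9264, σ² = 68.80² = 4733.44; σ² + n·σ₀² = 4733.44 + 14·3853.9264 = 58688.4096.
Posterior mean = (μ₀/σ₀² + n·x̄/σ²)/(1/σ₀² + n/σ²) = (σ²·μ₀ + σ₀²·n·x̄)/(σ² + n·σ₀²) = (4733.44·483.71 + 3853.9264·6549.34)/58688.4096 = 27530286.590976/58688.4096 = 469.0924.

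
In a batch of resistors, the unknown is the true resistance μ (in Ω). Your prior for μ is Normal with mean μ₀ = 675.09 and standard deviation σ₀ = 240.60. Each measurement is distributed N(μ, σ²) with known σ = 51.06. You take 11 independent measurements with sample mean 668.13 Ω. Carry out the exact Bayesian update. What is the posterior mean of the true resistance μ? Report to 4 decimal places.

668.1584

For Normal data with known variance σ², a Normal(μ₀, σ₀²) prior on μ is conjugate. Posterior precision = 1/σ₀² + n/σ²; posterior mean is the precision-weighted average of μ₀ and x̄.
n·x̄ = 11·668.13 = 7349.43.
σ₀² = 240.60² = 57888.36, σ² = 51.06² = 2607.1236; σ² + n·σ₀² = 2607.1236 + 11·57888.36 = 639379.0836.
Posterior mean = (μ₀/σ₀² + n·x̄/σ²)/(1/σ₀² + n/σ²) = (σ²·μ₀ + σ₀²·n·x̄)/(σ² + n·σ₀²) = (2607.1236·675.09 + 57888.36·7349.43)/639379.0836 = 427206492.705924/639379.0836 = 668.1584.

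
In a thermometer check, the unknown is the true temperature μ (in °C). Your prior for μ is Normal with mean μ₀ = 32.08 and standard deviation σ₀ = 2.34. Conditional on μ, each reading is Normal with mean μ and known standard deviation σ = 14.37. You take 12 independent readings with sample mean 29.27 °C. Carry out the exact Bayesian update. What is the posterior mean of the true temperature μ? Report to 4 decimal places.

For Normal data with known variance σ², a Normal(μ₀, σ₀²) prior on μ is conjugate. Posterior precision = 1/σ₀² + n/σ²; posterior mean is the precision-weighted average of μ₀ and x̄.
n·x̄ = 12·29.27 = 351.24.
σ₀² = 2.34² = 5.4756, σ² = 14.37² = 206.4969; σ² + n·σ₀² = 206.4969 + 12·5.4756 = 272.2041.
Posterior mean = (μ₀/σ₀² + n·x̄/σ²)/(1/σ₀² + n/σ²) = (σ²·μ₀ + σ₀²·n·x̄)/(σ² + n·σ₀²) = (206.4969·32.08 + 5.4756·351.24)/272.2041 = 8547.670296/272.2041 = 31.4017.

31.4017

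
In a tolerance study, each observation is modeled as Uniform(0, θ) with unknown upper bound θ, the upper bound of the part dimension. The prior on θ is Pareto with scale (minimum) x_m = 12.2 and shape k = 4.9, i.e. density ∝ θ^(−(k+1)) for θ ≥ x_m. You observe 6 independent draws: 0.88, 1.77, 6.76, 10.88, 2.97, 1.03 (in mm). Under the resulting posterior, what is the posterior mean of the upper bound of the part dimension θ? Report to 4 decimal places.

A Pareto(scale x_m, shape k) prior on the upper bound θ of Uniform(0, θ) is conjugate: posterior is Pareto(max(x_m, max xᵢ), k + n).
Sample maximum = 10.88; prior scale x_m = 12.2 → posterior scale = max = 12.20.
Posterior shape = 4.9 + 6 = 10.9.
E[θ|data] = k·x_m/(k−1) = 10.9·12.20/9.9 = 13.4323.

13.4323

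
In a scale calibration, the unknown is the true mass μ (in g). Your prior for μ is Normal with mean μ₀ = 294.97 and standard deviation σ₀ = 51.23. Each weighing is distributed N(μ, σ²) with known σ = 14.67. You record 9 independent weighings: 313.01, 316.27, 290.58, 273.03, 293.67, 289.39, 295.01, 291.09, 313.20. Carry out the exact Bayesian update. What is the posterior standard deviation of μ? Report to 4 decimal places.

For Normal data with known variance σ², a Normal(μ₀, σ₀²) prior on μ is conjugate. Posterior precision = 1/σ₀² + n/σ²; posterior mean is the precision-weighted average of μ₀ and x̄.
σ₀² = 51.23² = 2624.5129, σ² = 14.67² = 215.2089; σ² + n·σ₀² = 215.2089 + 9·2624.5129 = 23835.825.
Posterior precision = 1/σ₀² + n/σ² = 1/2624.5129 + 9/215.2089 = (σ² + n·σ₀²)/(σ₀²σ²) = 23835.825/(2624.5129·215.2089); posterior variance σₙ² = σ₀²σ²/(σ² + n·σ₀²) = 2624.5129·215.2089/23835.825 = 23.696202.
Posterior SD = √σₙ² = √(2624.5129·215.2089/23835.825) = 4.8679.

4.8679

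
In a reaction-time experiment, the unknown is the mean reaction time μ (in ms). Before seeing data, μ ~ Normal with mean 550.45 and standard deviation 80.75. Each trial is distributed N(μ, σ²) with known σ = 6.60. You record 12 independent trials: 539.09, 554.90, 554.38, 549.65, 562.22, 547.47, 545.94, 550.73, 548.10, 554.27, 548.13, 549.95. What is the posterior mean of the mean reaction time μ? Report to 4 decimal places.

For Normal data with known variance σ², a Normal(μ₀, σ₀²) prior on μ is conjugate. Posterior precision = 1/σ₀² + n/σ²; posterior mean is the precision-weighted average of μ₀ and x̄.
Σxᵢ = 539.09 + 554.90 + 554.38 + 549.65 + 562.22 + 547.47 + 545.94 + 550.73 + 548.10 + 554.27 + 548.13 + 549.95 = 6604.83, so n·x̄ = 6604.83.
σ₀² = 80.75² = 6520.5625, σ² = 6.60² = 43.56; σ² + n·σ₀² = 43.56 + 12·6520.5625 = 78290.31.
Posterior mean = (μ₀/σ₀² + n·x̄/σ²)/(1/σ₀² + n/σ²) = (σ²·μ₀ + σ₀²·n·x̄)/(σ² + n·σ₀²) = (43.56·550.45 + 6520.5625·6604.83)/78290.31 = 43091184.418875/78290.31 = 550.4025.

550.4025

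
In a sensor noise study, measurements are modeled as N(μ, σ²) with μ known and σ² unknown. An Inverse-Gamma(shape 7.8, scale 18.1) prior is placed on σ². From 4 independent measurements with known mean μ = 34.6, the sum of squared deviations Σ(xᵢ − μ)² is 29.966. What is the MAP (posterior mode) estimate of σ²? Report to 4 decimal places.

With known mean μ and an Inverse-Gamma(α, β) prior on σ², the Normal likelihood is conjugate: posterior is Inv-Gamma(α + n/2, β + Σ(xᵢ−μ)²/2).
Posterior: Inv-Gamma(7.8 + 4/2, 18.1 + 29.966/2) = Inv-Gamma(9.80, 33.0830).
Mode = β/(α+1) = 33.0830/10.80 = 3.0632.

3.0632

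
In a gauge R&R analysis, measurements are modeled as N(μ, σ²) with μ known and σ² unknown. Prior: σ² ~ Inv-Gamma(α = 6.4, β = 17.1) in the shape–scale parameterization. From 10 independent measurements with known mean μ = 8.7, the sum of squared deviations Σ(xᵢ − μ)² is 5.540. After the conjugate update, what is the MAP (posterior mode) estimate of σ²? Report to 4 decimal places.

1.6024

With known mean μ and an Inverse-Gamma(α, β) prior on σ², the Normal likelihood is conjugate: posterior is Inv-Gamma(α + n/2, β + Σ(xᵢ−μ)²/2).
Posterior: Inv-Gamma(6.4 + 10/2, 17.1 + 5.540/2) = Inv-Gamma(11.40, 19.8700).
Mode = β/(α+1) = 19.8700/12.40 = 1.6024.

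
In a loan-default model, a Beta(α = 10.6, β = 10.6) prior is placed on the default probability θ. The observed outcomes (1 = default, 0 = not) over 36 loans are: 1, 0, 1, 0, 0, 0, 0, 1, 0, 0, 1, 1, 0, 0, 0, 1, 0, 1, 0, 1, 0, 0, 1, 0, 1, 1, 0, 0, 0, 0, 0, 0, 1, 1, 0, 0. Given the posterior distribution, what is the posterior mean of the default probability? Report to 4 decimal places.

0.4126

The Beta prior is conjugate to a Binomial/Bernoulli likelihood; the update adds successes to α and failures to β.
Posterior: Beta(α+k, β+n−k) = Beta(10.6+13, 10.6+23) = Beta(23.6, 33.6).
Posterior mean = α/(α+β) = 23.6/57.2 = 0.4126.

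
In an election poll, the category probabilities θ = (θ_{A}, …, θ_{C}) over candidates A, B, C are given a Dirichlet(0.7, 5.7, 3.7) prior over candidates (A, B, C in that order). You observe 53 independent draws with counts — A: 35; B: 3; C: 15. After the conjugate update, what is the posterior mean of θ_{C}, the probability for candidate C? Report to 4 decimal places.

The Dirichlet prior is conjugate to the Multinomial likelihood: each posterior αⱼ = prior αⱼ + observed count nⱼ.
Posterior concentration: (35.7, 8.7, 18.7), total = 63.1.
E[θ_{C}|data] = α_{C}/Σα = 18.7/63.1 = 0.2964.

0.2964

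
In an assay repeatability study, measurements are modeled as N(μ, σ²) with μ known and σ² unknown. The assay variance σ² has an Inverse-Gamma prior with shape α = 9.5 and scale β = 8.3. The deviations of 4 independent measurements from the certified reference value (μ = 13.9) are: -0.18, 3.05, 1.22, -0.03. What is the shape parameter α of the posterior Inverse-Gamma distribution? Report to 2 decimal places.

11.50

With known mean μ and an Inverse-Gamma(α, β) prior on σ², the Normal likelihood is conjugate: posterior is Inv-Gamma(α + n/2, β + Σ(xᵢ−μ)²/2).
Σ(xᵢ−μ)² = (-0.18)² + (3.05)² + (1.22)² + (-0.03)² = 10.8242.
Posterior: Inv-Gamma(9.5 + 4/2, 8.3 + 10.8242/2) = Inv-Gamma(11.50, 13.71210).
Posterior α = 11.50.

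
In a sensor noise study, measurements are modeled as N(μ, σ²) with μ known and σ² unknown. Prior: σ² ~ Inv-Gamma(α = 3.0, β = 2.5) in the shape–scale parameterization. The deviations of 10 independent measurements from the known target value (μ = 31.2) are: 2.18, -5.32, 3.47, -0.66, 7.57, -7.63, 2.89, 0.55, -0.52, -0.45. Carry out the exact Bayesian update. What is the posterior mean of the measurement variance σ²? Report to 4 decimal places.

With known mean μ and an Inverse-Gamma(α, β) prior on σ², the Normal likelihood is conjugate: posterior is Inv-Gamma(α + n/2, β + Σ(xᵢ−μ)²/2).
Σ(xᵢ−μ)² = (2.18)² + (-5.32)² + (3.47)² + (-0.66)² + (7.57)² + (-7.63)² + (2.89)² + (0.55)² + (-0.52)² + (-0.45)² = 170.1806.
Posterior: Inv-Gamma(3.0 + 10/2, 2.5 + 170.1806/2) = Inv-Gamma(8.00, 87.59030).
E[σ²|data] = β/(α−1) = 87.59030/7.00 = 12.5129.

12.5129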